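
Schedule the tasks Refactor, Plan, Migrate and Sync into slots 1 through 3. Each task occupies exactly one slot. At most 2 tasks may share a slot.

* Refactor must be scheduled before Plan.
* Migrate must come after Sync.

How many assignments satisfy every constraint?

Splitting on Refactor: it can be 1 (6), 2 (3). Listing each branch's schedules as (Plan, Migrate, Sync):
Refactor=1: (2,2,1) (2,3,1) (2,3,2) (3,2,1) (3,3,1) (3,3,2) — 6.
Refactor=2: (3,2,1) (3,3,1) (3,3,2) — 3.
Summing: 6 + 3 = 9.

9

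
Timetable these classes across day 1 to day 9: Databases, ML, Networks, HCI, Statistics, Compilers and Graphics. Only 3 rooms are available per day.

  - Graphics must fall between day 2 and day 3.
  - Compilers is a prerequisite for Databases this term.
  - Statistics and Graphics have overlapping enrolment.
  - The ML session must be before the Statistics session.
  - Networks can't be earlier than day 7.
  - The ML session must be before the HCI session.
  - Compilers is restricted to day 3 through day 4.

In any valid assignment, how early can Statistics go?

Precedence pushes Statistics to at least day 2.
Statistics at day 2 is achievable: Graphics -> day 3; Compilers -> day 3; Networks -> day 7; HCI -> day 2; Statistics -> day 2; Databases -> day 4; ML -> day 1.

day 2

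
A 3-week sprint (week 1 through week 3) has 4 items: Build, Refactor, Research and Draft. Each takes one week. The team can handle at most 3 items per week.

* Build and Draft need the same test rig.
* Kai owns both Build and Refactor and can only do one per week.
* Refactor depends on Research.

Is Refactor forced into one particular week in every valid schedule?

Refactor can be week 2 (e.g. Draft in week 2, Research in week 1, Build in week 1, Refactor in week 2) or week 3 (e.g. Draft -> week 2, Refactor -> week 3, Research -> week 1, Build -> week 1).

No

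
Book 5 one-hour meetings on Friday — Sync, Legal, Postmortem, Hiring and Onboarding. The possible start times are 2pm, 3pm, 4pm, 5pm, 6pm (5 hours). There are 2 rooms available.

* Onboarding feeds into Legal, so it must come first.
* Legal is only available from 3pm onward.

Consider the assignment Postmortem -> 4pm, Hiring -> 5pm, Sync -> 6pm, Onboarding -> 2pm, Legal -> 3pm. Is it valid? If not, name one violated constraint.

There are 2 rooms available — holds.
Onboarding feeds into Legal, so it must come first — holds.
Legal is only available from 3pm onward — holds.

Yes, all constraints hold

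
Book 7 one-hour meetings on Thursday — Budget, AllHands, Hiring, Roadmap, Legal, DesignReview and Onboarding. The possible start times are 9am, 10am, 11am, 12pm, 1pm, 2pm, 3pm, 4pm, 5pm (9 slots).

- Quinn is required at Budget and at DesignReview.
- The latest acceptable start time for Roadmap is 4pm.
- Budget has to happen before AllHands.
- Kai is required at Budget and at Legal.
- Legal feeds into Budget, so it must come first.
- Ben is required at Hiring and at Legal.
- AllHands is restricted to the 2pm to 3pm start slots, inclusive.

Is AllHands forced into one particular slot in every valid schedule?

AllHands can be 2pm (e.g. DesignReview -> 9am, Budget -> 10am, Hiring -> 10am, Onboarding -> 9am, Legal -> 9am, AllHands -> 2pm, Roadmap -> 9am) or 3pm (e.g. AllHands in 3pm; Legal in 9am; Roadmap in 9am; Hiring in 10am; DesignReview in 9am; Onboarding in 9am; Budget in 10am).

No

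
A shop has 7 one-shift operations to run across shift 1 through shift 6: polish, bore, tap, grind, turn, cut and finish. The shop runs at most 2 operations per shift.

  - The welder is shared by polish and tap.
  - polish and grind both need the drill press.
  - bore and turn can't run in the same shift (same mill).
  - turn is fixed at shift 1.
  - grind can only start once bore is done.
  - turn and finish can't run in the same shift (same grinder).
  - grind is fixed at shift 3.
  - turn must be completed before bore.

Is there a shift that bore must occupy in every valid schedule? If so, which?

turn is fixed at shift 1 and must come before bore, so bore is at least shift 2.
grind is fixed at shift 3 and must come after bore, so bore is at most shift 2.
So bore must be shift 2.

shift 2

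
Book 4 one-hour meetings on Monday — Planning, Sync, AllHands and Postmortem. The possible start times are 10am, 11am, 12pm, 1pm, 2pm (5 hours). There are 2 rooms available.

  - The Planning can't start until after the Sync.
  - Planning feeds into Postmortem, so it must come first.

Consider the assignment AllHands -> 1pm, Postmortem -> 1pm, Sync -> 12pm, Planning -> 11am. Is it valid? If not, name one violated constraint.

There are 2 rooms available — holds.
Planning feeds into Postmortem, so it must come first — holds.
The Planning can't start until after the Sync — violated.

No — it violates: The Planning can't start until after the Sync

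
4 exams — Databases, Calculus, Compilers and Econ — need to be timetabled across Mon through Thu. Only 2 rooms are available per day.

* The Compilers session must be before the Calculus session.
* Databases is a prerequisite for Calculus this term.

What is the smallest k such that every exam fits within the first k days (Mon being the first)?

The precedence chain requires at least 2 distinct days.
With at most 2 per day and 4 exams, at least 2 days are needed.
2 works (last occupied day: Tue): for example Compilers=Mon; Databases=Mon; Calculus=Tue; Econ=Tue.

2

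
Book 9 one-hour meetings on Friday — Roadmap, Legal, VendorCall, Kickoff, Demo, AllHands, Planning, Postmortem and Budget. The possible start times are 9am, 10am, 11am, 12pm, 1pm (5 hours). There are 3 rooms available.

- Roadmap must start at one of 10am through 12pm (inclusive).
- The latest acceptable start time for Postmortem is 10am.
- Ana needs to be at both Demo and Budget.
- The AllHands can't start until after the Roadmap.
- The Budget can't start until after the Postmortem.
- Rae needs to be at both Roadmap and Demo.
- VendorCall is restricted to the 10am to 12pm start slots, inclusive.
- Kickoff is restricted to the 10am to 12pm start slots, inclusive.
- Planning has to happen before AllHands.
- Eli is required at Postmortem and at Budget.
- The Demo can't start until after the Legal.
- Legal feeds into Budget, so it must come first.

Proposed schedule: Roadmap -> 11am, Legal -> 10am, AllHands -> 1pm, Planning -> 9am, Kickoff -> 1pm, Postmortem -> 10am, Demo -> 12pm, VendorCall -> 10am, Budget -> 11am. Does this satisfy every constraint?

The AllHands can't start until after the Roadmap — holds.
Roadmap must start at one of 10am through 12pm (inclusive) — holds.
VendorCall is restricted to the 10am to 12pm start slots, inclusive — holds.
Kickoff is restricted to the 10am to 12pm start slots, inclusive — violated.
There are 3 rooms available — holds.
Planning has to happen before AllHands — holds.
Eli is required at Postmortem and at Budget — holds.
The Budget can't start until after the Postmortem — holds.
Ana needs to be at both Demo and Budget — holds.
Legal feeds into Budget, so it must come first — holds.
The Demo can't start until after the Legal — holds.
The latest acceptable start time for Postmortem is 10am — holds.
Rae needs to be at both Roadmap and Demo — holds.

Invalid. Kickoff is restricted to the 10am to 12pm start slots, inclusive.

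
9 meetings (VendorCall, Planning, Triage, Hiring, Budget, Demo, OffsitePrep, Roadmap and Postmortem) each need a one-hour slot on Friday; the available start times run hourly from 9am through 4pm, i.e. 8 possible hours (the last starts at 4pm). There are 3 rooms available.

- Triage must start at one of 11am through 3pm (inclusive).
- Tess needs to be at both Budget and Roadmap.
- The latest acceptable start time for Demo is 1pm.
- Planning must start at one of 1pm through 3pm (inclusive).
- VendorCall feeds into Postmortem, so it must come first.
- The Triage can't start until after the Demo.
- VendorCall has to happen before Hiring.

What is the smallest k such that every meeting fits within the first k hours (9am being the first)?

The precedence chain requires at least 2 distinct hours.
With at most 3 per hour and 9 meetings, at least 3 hours are needed.
Planning can't be placed before 1pm — that is hour 5 counting from 9am — so the schedule must run through at least 5 hours.
5 works (last occupied hour: 1pm): for example Roadmap in 11am; Postmortem in 10am; Planning in 1pm; Budget in 9am; Hiring in 10am; Triage in 11am; Demo in 9am; VendorCall in 9am; OffsitePrep in 10am.

5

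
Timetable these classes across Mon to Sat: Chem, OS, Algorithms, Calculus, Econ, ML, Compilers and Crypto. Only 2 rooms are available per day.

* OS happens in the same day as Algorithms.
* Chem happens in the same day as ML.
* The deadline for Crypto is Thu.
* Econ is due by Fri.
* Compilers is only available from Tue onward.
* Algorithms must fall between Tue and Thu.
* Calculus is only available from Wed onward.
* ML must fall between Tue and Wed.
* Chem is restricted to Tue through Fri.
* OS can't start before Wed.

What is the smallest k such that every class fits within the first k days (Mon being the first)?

With at most 2 per day and 8 classes, at least 4 days are needed.
OS can't be placed before Wed — that is day 3 counting from Mon — so the schedule must run through at least 3 days.
4 works (last occupied day: Thu): for example Econ=Mon, OS=Wed, Algorithms=Wed, ML=Tue, Chem=Tue, Compilers=Thu, Crypto=Mon, Calculus=Thu.

4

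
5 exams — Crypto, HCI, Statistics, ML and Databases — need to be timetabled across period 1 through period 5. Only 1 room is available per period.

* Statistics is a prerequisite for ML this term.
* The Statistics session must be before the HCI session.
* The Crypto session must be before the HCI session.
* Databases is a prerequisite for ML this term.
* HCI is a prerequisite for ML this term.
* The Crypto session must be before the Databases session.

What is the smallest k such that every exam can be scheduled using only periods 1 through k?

5 periods

The precedence chain requires at least 3 distinct periods.
With at most 1 per period and 5 exams, at least 5 periods are needed.
5 works (last occupied period: period 5): for example HCI in period 3; Databases in period 4; Crypto in period 1; Statistics in period 2; ML in period 5.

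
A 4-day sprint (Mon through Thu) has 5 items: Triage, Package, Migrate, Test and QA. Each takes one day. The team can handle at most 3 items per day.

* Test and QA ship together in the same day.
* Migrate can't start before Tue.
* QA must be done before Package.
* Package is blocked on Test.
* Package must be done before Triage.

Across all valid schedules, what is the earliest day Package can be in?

Precedence pushes Package to at least Tue; downstream work caps Package at Wed.
Package at Tue is achievable: Test -> Mon; Package -> Tue; Migrate -> Tue; Triage -> Wed; QA -> Mon.

Tue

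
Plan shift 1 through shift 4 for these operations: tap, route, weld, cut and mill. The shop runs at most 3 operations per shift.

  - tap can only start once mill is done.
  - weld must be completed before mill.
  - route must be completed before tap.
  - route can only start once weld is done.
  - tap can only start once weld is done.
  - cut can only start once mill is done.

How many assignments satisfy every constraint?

9

Splitting on tap: it can be shift 3 (2), shift 4 (7). Listing each branch's schedules as (route, weld, cut, mill) by shift number:
tap=shift 3: (2,1,3,2) (2,1,4,2) — 2.
tap=shift 4: (2,1,3,2) (2,1,4,2) (2,1,4,3) (3,1,3,2) (3,1,4,2) (3,1,4,3) (3,2,4,3) — 7.
Summing: 2 + 7 = 9.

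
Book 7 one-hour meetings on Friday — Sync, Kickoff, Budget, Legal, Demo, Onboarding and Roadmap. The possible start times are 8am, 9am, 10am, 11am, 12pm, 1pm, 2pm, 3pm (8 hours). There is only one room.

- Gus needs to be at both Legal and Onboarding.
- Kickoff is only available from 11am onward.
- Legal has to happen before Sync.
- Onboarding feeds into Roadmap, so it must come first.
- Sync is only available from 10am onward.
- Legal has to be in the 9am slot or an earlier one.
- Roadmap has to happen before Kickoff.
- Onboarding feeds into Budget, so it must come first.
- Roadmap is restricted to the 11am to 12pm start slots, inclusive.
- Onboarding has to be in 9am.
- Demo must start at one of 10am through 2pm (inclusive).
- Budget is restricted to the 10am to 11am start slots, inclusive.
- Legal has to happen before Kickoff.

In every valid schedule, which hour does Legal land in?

8am

Legal's window is 8am–9am.
Onboarding is fixed at 9am, and Legal can't share a hour with Onboarding.
So Legal must be 8am.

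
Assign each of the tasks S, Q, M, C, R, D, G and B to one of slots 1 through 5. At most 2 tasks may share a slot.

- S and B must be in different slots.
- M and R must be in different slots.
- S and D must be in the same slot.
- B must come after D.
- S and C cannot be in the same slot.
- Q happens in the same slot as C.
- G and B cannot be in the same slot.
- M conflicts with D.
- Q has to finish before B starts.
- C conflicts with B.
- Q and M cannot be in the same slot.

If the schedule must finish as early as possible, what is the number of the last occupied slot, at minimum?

4

The precedence chain requires at least 2 distinct slots.
With at most 2 per slot and 8 tasks, at least 4 slots are needed.
4 works (last occupied slot: 4): for example M in 3; Q in 1; R in 4; G in 4; C in 1; B in 3; S in 2; D in 2.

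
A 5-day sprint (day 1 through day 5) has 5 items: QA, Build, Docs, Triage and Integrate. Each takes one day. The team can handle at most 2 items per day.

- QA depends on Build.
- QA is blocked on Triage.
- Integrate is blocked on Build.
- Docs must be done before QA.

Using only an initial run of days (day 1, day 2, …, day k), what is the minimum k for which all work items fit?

The precedence chain requires at least 2 distinct days.
With at most 2 per day and 5 work items, at least 3 days are needed.
3 works (last occupied day: day 3): for example Docs -> day 1, Triage -> day 2, Integrate -> day 2, Build -> day 1, QA -> day 3.

3 days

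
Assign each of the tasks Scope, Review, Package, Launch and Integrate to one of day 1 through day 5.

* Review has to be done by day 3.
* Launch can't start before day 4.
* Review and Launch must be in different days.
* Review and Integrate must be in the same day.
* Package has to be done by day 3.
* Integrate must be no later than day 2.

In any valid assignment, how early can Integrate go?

Integrate's own window allows nothing later than day 2.
Integrate at day 1 is achievable: Scope=day 1, Review=day 1, Integrate=day 1, Package=day 1, Launch=day 4.

day 1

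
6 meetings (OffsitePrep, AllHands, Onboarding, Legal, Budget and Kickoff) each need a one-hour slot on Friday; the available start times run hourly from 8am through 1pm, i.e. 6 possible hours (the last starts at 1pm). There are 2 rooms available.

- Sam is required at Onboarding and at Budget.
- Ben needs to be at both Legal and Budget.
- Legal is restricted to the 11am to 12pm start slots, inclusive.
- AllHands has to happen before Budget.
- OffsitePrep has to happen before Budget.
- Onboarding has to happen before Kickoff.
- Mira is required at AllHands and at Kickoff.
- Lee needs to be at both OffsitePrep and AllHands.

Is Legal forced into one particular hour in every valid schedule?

Legal can be 11am (e.g. Budget=10am; Kickoff=10am; OffsitePrep=8am; Legal=11am; AllHands=9am; Onboarding=8am) or 12pm (e.g. Kickoff in 10am; OffsitePrep in 8am; AllHands in 9am; Onboarding in 8am; Legal in 12pm; Budget in 10am).

No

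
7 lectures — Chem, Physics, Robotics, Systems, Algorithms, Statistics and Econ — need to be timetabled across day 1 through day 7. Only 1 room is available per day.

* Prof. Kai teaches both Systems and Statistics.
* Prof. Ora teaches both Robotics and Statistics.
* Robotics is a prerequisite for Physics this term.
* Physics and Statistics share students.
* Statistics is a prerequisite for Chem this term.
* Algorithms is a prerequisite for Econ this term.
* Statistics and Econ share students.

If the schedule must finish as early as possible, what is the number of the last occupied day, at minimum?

The precedence chain requires at least 2 distinct days.
With at most 1 per day and 7 lectures, at least 7 days are needed.
7 works (last occupied day: day 7): for example Statistics in day 1; Chem in day 2; Systems in day 7; Algorithms in day 5; Econ in day 6; Robotics in day 3; Physics in day 4.

7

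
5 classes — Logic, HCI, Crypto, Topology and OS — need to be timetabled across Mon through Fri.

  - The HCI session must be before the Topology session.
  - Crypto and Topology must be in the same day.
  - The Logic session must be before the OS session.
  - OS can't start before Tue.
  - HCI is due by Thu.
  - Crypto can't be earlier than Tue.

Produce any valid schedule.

Logic=Mon, Crypto=Tue, HCI=Mon, OS=Tue, Topology=Tue

Checking: Logic(Mon) before OS(Tue); HCI(Mon) before Topology(Tue); Crypto = Topology = Tue; OS=Tue in [Tue,Fri]; Crypto=Tue in [Tue,Fri]; HCI=Mon in [Mon,Thu].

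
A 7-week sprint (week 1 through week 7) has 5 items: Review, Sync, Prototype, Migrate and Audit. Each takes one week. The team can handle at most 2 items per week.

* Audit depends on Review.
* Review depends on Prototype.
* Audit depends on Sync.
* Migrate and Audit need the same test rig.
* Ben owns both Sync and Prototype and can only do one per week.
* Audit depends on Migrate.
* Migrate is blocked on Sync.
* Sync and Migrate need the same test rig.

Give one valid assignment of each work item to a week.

Migrate -> week 3, Audit -> week 4, Review -> week 2, Sync -> week 2, Prototype -> week 1

Checking: Review(week 2) before Audit(week 4); Sync(week 2) before Migrate(week 3); Migrate(week 3) before Audit(week 4); Sync(week 2) before Audit(week 4); Prototype(week 1) before Review(week 2); Sync(week 2) != Migrate(week 3); Migrate(week 3) != Audit(week 4); Sync(week 2) != Prototype(week 1); max 2 per week (cap 2).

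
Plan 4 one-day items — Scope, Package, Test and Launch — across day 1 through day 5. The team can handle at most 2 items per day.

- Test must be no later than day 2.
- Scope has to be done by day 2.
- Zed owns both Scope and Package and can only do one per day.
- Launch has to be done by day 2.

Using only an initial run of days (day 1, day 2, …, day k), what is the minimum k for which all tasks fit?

With at most 2 per day and 4 tasks, at least 2 days are needed.
2 works (last occupied day: day 2): for example Test=day 1; Launch=day 2; Package=day 2; Scope=day 1.

2 days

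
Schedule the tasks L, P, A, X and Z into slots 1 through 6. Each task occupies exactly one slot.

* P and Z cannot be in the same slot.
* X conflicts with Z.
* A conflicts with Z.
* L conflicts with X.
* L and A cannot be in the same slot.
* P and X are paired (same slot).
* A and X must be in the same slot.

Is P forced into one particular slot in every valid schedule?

P can be 1 (e.g. Z=2; A=1; L=2; X=1; P=1) or 2 (e.g. X in 2, L in 1, A in 2, P in 2, Z in 1).

No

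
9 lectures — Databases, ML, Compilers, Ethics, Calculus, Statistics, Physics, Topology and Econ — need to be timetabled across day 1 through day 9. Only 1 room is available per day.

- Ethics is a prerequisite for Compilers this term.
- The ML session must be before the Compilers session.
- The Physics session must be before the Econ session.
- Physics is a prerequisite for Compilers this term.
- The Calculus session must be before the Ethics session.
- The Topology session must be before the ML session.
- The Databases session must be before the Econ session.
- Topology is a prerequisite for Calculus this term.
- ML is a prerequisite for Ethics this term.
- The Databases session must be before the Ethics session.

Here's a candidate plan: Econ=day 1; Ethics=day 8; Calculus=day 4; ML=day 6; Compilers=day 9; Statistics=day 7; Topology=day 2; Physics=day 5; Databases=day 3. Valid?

Invalid. The Physics session must be before the Econ session.

Only 1 room is available per day — holds.
Ethics is a prerequisite for Compilers this term — holds.
The Physics session must be before the Econ session — violated.
ML is a prerequisite for Ethics this term — holds.
The Databases session must be before the Ethics session — holds.
The Calculus session must be before the Ethics session — holds.
Physics is a prerequisite for Compilers this term — holds.
The ML session must be before the Compilers session — holds.
Topology is a prerequisite for Calculus this term — holds.
The Topology session must be before the ML session — holds.
The Databases session must be before the Econ session — violated.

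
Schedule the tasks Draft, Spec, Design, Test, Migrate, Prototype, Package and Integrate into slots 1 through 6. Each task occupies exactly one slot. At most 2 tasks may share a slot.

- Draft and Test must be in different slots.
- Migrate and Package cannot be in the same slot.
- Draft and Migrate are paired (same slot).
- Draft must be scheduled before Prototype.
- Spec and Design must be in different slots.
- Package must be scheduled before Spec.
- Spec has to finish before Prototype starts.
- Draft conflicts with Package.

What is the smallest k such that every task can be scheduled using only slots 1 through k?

The precedence chain requires at least 3 distinct slots.
With at most 2 per slot and 8 tasks, at least 4 slots are needed.
4 works (last occupied slot: 4): for example Test in 2; Design in 1; Prototype in 4; Draft in 3; Spec in 2; Migrate in 3; Integrate in 4; Package in 1.

4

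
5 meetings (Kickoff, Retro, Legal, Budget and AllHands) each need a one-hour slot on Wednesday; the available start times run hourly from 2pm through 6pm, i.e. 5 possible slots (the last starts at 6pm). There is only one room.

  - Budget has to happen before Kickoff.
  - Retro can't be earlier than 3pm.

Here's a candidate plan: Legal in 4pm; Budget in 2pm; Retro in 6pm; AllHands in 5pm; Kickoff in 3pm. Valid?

Yes, all constraints hold

Budget has to happen before Kickoff — holds.
There is only one room — holds.
Retro can't be earlier than 3pm — holds.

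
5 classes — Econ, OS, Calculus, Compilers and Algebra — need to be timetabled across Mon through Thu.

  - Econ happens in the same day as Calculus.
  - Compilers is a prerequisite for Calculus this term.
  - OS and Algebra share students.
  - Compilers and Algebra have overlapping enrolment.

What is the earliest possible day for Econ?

Tue

Econ must be in the same day as Calculus, which can't be before Tue, so Econ is at least Tue.
Econ at Tue is achievable: Econ in Tue; OS in Mon; Compilers in Mon; Algebra in Tue; Calculus in Tue.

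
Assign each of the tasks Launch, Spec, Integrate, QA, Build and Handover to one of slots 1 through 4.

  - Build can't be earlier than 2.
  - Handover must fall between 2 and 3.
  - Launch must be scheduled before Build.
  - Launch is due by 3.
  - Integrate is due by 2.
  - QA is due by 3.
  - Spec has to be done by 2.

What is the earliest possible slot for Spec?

Spec's own window allows nothing later than 2.
Spec at 1 is achievable: Launch -> 1, Build -> 2, QA -> 1, Integrate -> 1, Spec -> 1, Handover -> 2.

1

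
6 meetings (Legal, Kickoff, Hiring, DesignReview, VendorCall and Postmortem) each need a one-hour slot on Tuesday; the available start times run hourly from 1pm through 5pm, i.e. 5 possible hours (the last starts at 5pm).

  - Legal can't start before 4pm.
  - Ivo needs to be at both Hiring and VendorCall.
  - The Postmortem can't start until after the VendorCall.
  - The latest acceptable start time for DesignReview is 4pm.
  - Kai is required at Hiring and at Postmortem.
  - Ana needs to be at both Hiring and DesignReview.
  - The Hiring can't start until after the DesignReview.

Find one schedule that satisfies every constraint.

Legal=4pm; Hiring=2pm; VendorCall=1pm; Kickoff=1pm; Postmortem=3pm; DesignReview=1pm

Checking: DesignReview(1pm) before Hiring(2pm); VendorCall(1pm) before Postmortem(3pm); Hiring(2pm) != DesignReview(1pm); Hiring(2pm) != VendorCall(1pm); Hiring(2pm) != Postmortem(3pm); DesignReview=1pm in [1pm,4pm]; Legal=4pm in [4pm,5pm].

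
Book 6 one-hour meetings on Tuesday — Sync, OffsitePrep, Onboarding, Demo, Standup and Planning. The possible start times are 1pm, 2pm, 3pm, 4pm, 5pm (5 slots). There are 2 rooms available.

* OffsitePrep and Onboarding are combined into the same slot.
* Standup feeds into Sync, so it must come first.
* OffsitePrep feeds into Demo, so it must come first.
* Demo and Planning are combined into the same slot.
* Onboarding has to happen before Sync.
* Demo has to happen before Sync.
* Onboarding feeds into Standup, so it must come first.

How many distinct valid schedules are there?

Splitting on Sync: it can be 4pm (2), 5pm (8). Listing each branch's schedules as (OffsitePrep, Onboarding, Demo, Standup, Planning):
Sync=4pm: (1pm,1pm,2pm,3pm,2pm) (1pm,1pm,3pm,2pm,3pm) — 2.
Sync=5pm: (1pm,1pm,2pm,3pm,2pm) (1pm,1pm,2pm,4pm,2pm) (1pm,1pm,3pm,2pm,3pm) (1pm,1pm,3pm,4pm,3pm) (1pm,1pm,4pm,2pm,4pm) (1pm,1pm,4pm,3pm,4pm) (2pm,2pm,3pm,4pm,3pm) (2pm,2pm,4pm,3pm,4pm) — 8.
Summing: 2 + 8 = 10.

10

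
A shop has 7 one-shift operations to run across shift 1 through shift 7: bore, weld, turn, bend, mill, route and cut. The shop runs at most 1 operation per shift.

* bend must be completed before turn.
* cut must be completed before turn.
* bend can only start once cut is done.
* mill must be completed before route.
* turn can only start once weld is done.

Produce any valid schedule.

route in shift 6, bend in shift 2, mill in shift 5, turn in shift 4, cut in shift 1, bore in shift 7, weld in shift 3

Checking: cut(shift 1) before bend(shift 2); bend(shift 2) before turn(shift 4); cut(shift 1) before turn(shift 4); mill(shift 5) before route(shift 6); weld(shift 3) before turn(shift 4); max 1 per shift (cap 1).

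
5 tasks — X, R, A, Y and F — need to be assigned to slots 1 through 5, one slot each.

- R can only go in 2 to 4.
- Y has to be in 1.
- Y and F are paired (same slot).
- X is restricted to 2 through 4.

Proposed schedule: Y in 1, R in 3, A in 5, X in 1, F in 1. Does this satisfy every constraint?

R can only go in 2 to 4 — holds.
Y and F are paired (same slot) — holds.
Y has to be in 1 — holds.
X is restricted to 2 through 4 — violated.

No — it violates: X is restricted to 2 through 4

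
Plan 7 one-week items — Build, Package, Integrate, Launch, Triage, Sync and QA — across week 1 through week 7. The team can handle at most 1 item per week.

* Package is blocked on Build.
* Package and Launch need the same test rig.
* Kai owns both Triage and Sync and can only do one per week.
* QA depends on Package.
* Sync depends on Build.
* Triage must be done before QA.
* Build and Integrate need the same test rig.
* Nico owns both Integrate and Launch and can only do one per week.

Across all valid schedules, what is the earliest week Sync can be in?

Precedence pushes Sync to at least week 2.
Sync at week 2 is achievable: Triage=week 4, Launch=week 7, Build=week 1, Package=week 3, Sync=week 2, Integrate=week 6, QA=week 5.

week 2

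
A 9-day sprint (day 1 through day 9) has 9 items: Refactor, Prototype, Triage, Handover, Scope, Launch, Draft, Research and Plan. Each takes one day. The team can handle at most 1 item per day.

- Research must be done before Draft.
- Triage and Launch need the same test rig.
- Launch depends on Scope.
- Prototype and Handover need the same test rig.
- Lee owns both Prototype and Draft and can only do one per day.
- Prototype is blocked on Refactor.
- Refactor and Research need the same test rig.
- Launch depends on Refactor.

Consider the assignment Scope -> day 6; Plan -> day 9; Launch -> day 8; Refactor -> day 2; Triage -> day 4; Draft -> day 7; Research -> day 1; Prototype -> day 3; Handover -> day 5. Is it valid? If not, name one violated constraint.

Yes, all constraints hold

Launch depends on Scope — holds.
Launch depends on Refactor — holds.
Research must be done before Draft — holds.
Refactor and Research need the same test rig — holds.
Prototype and Handover need the same test rig — holds.
Triage and Launch need the same test rig — holds.
Prototype is blocked on Refactor — holds.
The team can handle at most 1 item per day — holds.
Lee owns both Prototype and Draft and can only do one per day — holds.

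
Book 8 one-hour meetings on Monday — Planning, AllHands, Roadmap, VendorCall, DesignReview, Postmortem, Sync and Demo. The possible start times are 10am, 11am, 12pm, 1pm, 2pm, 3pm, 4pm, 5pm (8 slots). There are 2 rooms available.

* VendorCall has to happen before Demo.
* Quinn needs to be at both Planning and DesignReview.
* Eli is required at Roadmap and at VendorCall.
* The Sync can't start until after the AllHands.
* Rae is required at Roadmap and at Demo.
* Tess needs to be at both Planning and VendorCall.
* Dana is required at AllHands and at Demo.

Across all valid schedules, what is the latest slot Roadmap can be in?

5pm

Roadmap at 5pm is achievable: Demo in 11am, Sync in 11am, Planning in 12pm, Postmortem in 12pm, DesignReview in 1pm, VendorCall in 10am, Roadmap in 5pm, AllHands in 10am.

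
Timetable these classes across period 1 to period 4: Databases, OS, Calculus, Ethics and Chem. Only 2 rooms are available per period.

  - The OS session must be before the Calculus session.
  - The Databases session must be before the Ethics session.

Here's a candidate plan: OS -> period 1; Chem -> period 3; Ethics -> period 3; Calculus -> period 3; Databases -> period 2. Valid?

The OS session must be before the Calculus session — holds.
Only 2 rooms are available per period — violated.
The Databases session must be before the Ethics session — holds.

No — it violates: Only 2 rooms are available per period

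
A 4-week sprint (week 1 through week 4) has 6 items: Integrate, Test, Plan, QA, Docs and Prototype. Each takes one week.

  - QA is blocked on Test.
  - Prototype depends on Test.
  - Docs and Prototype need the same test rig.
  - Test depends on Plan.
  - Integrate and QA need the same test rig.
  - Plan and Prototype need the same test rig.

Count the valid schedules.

54

Splitting on Integrate: it can be week 1 (18), week 2 (18), week 3 (12), week 4 (6). Listing each branch's schedules as (Test, Plan, QA, Docs, Prototype) by week number:
Integrate=week 1: (2,1,3,1,3) (2,1,3,1,4) (2,1,3,2,3) (2,1,3,2,4) (2,1,3,3,4) (2,1,3,4,3) (2,1,4,1,3) (2,1,4,1,4) (2,1,4,2,3) (2,1,4,2,4) (2,1,4,3,4) (2,1,4,4,3) (3,1,4,1,4) (3,1,4,2,4) (3,1,4,3,4) (3,2,4,1,4) (3,2,4,2,4) (3,2,4,3,4) — 18.
Integrate=week 2: (2,1,3,1,3) (2,1,3,1,4) (2,1,3,2,3) (2,1,3,2,4) (2,1,3,3,4) (2,1,3,4,3) (2,1,4,1,3) (2,1,4,1,4) (2,1,4,2,3) (2,1,4,2,4) (2,1,4,3,4) (2,1,4,4,3) (3,1,4,1,4) (3,1,4,2,4) (3,1,4,3,4) (3,2,4,1,4) (3,2,4,2,4) (3,2,4,3,4) — 18.
Integrate=week 3: (2,1,4,1,3) (2,1,4,1,4) (2,1,4,2,3) (2,1,4,2,4) (2,1,4,3,4) (2,1,4,4,3) (3,1,4,1,4) (3,1,4,2,4) (3,1,4,3,4) (3,2,4,1,4) (3,2,4,2,4) (3,2,4,3,4) — 12.
Integrate=week 4: (2,1,3,1,3) (2,1,3,1,4) (2,1,3,2,3) (2,1,3,2,4) (2,1,3,3,4) (2,1,3,4,3) — 6.
Summing: 18 + 18 + 12 + 6 = 54.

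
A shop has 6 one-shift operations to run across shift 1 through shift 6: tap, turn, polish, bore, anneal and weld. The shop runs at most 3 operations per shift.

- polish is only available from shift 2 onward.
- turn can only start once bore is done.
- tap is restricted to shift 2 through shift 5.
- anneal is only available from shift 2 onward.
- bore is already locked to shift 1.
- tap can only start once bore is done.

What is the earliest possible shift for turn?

shift 2

Precedence pushes turn to at least shift 2.
turn at shift 2 is achievable: weld in shift 1; tap in shift 2; turn in shift 2; anneal in shift 3; bore in shift 1; polish in shift 2.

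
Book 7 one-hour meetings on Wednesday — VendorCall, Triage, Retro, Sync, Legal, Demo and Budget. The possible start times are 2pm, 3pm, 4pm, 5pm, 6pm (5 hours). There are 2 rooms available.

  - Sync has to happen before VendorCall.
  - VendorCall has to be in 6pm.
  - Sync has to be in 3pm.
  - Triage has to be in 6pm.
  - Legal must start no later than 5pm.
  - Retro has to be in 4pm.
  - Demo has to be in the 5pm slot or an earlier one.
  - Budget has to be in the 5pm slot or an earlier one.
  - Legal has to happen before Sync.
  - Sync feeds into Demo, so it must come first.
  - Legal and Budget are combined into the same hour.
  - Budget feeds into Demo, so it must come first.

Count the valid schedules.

2

Enumerating: Demo in 4pm, Triage in 6pm, Sync in 3pm, Retro in 4pm, Budget in 2pm, Legal in 2pm, VendorCall in 6pm | Sync in 3pm; VendorCall in 6pm; Legal in 2pm; Retro in 4pm; Triage in 6pm; Demo in 5pm; Budget in 2pm.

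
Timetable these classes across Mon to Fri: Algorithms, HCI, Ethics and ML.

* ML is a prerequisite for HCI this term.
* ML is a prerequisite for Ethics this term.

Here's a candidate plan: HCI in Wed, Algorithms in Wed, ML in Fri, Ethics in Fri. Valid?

ML is a prerequisite for HCI this term — violated.
ML is a prerequisite for Ethics this term — violated.

No. ML is a prerequisite for HCI this term is not satisfied.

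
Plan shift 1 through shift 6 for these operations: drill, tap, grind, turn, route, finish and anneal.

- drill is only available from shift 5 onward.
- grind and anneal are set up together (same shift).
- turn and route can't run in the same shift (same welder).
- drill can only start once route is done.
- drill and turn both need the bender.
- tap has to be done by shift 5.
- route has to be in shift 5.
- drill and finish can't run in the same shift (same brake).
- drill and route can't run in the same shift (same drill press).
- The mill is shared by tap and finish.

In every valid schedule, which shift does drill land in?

drill's window is shift 5–shift 6.
route is fixed at shift 5, and drill can't share a shift with route.
So drill must be shift 6.

shift 6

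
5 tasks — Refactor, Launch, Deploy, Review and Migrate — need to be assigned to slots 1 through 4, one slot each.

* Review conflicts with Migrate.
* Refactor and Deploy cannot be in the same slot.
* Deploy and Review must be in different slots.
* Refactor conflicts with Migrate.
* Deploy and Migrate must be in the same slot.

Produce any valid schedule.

Launch in 1; Deploy in 2; Review in 1; Refactor in 1; Migrate in 2

Checking: Refactor(1) != Migrate(2); Refactor(1) != Deploy(2); Review(1) != Migrate(2); Deploy(2) != Review(1); Deploy = Migrate = 2.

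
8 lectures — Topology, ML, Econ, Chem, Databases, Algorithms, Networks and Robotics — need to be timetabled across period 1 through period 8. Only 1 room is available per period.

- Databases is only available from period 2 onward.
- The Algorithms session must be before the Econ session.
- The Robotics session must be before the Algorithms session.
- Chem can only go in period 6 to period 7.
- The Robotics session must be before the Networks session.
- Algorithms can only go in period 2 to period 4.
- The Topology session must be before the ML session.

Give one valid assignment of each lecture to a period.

Robotics=period 1, Econ=period 7, Chem=period 6, Networks=period 8, Databases=period 3, ML=period 5, Algorithms=period 2, Topology=period 4

Checking: Algorithms(period 2) before Econ(period 7); Topology(period 4) before ML(period 5); Robotics(period 1) before Networks(period 8); Robotics(period 1) before Algorithms(period 2); Algorithms=period 2 in [period 2,period 4]; Databases=period 3 in [period 2,period 8]; Chem=period 6 in [period 6,period 7]; max 1 per period (cap 1).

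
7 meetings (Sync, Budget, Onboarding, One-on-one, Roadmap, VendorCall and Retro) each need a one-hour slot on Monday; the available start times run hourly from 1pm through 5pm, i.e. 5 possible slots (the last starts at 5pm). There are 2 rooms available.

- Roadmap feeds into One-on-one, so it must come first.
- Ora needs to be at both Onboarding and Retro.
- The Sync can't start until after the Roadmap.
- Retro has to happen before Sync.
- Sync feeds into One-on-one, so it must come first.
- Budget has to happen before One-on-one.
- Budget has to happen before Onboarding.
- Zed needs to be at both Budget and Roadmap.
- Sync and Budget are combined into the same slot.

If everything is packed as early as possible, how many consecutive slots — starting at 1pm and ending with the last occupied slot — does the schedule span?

4

The precedence chain requires at least 3 distinct slots.
With at most 2 per slot and 7 meetings, at least 4 slots are needed.
4 works (last occupied slot: 4pm): for example Budget -> 2pm; VendorCall -> 4pm; Sync -> 2pm; Onboarding -> 3pm; One-on-one -> 3pm; Roadmap -> 1pm; Retro -> 1pm.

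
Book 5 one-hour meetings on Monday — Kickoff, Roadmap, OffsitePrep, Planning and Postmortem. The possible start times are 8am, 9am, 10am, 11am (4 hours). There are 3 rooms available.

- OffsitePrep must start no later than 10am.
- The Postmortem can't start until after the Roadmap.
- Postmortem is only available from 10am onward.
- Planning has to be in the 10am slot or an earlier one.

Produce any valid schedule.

Kickoff -> 9am, Roadmap -> 8am, Postmortem -> 10am, OffsitePrep -> 8am, Planning -> 8am

Checking: Roadmap(8am) before Postmortem(10am); Postmortem=10am in [10am,11am]; Planning=8am in [8am,10am]; OffsitePrep=8am in [8am,10am]; max 3 per hour (cap 3).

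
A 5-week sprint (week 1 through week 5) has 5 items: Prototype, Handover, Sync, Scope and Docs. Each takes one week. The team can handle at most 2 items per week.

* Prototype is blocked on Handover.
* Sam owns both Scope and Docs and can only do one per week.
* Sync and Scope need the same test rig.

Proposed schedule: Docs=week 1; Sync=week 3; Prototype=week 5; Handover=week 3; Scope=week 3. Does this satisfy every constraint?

Invalid. Sync and Scope need the same test rig.

The team can handle at most 2 items per week — violated.
Prototype is blocked on Handover — holds.
Sam owns both Scope and Docs and can only do one per week — holds.
Sync and Scope need the same test rig — violated.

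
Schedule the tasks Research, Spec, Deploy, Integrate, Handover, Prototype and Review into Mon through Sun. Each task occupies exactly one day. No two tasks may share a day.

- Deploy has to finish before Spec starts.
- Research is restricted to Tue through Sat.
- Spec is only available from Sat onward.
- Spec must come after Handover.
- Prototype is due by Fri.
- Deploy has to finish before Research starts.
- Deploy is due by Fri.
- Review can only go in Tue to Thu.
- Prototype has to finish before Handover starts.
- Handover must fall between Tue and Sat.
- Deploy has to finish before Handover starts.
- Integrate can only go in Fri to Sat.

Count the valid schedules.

Splitting on Research: it can be Tue (4), Wed (6), Thu (8), Fri (6), Sat (6). Listing each branch's schedules as (Spec, Deploy, Integrate, Handover, Prototype, Review):
Research=Tue: (Sun,Mon,Fri,Sat,Wed,Thu) (Sun,Mon,Fri,Sat,Thu,Wed) (Sun,Mon,Sat,Fri,Wed,Thu) (Sun,Mon,Sat,Fri,Thu,Wed) — 4.
Research=Wed: (Sun,Mon,Fri,Sat,Tue,Thu) (Sun,Mon,Fri,Sat,Thu,Tue) (Sun,Mon,Sat,Fri,Tue,Thu) (Sun,Mon,Sat,Fri,Thu,Tue) (Sun,Tue,Fri,Sat,Mon,Thu) (Sun,Tue,Sat,Fri,Mon,Thu) — 6.
Research=Thu: (Sun,Mon,Fri,Sat,Tue,Wed) (Sun,Mon,Fri,Sat,Wed,Tue) (Sun,Mon,Sat,Fri,Tue,Wed) (Sun,Mon,Sat,Fri,Wed,Tue) (Sun,Tue,Fri,Sat,Mon,Wed) (Sun,Tue,Sat,Fri,Mon,Wed) (Sun,Wed,Fri,Sat,Mon,Tue) (Sun,Wed,Sat,Fri,Mon,Tue) — 8.
Research=Fri: (Sun,Mon,Sat,Wed,Tue,Thu) (Sun,Mon,Sat,Thu,Tue,Wed) (Sun,Mon,Sat,Thu,Wed,Tue) (Sun,Tue,Sat,Wed,Mon,Thu) (Sun,Tue,Sat,Thu,Mon,Wed) (Sun,Wed,Sat,Thu,Mon,Tue) — 6.
Research=Sat: (Sun,Mon,Fri,Wed,Tue,Thu) (Sun,Mon,Fri,Thu,Tue,Wed) (Sun,Mon,Fri,Thu,Wed,Tue) (Sun,Tue,Fri,Wed,Mon,Thu) (Sun,Tue,Fri,Thu,Mon,Wed) (Sun,Wed,Fri,Thu,Mon,Tue) — 6.
Summing: 4 + 6 + 8 + 6 + 6 = 30.

30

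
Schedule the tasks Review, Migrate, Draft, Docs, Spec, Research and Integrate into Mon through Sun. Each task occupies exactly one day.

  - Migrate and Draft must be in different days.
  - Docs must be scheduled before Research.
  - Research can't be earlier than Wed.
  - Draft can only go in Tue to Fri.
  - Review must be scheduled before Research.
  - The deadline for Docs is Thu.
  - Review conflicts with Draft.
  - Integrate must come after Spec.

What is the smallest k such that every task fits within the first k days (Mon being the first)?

The precedence chain requires at least 2 distinct days.
Research can't be placed before Wed — that is day 3 counting from Mon — so the schedule must run through at least 3 days.
3 works (last occupied day: Wed): for example Spec in Mon; Integrate in Tue; Migrate in Mon; Research in Wed; Review in Mon; Draft in Tue; Docs in Mon.

3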